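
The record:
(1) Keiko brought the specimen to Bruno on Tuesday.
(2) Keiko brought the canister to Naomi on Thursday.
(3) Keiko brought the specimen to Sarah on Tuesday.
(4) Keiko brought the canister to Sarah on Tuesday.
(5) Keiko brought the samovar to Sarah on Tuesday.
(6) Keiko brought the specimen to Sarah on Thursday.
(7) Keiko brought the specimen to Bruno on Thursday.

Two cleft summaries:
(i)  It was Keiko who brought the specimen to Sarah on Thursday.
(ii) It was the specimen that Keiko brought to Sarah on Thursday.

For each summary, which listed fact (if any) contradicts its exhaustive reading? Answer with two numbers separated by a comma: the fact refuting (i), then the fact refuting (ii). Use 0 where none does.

(i): focus "Keiko". No fact shares the specimen as thing and Sarah as recipient and on Thursday as setting with a different agent. 0.
(ii): focus "the specimen". No fact shares Keiko as agent and Sarah as recipient and on Thursday as setting with a different thing. 0.

0, 0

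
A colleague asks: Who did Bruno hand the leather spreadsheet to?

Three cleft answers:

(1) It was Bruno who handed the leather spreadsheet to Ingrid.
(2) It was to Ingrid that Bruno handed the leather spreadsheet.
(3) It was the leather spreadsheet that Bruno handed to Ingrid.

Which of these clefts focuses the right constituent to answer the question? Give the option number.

The question word "who" targets the recipient.
Option (1) clefts "Bruno" — the subject (agent), not what was asked.
Option (2) clefts "to Ingrid" — that matches what the question asks about.
Option (3) clefts "the leather spreadsheet" — the direct object, not what was asked.
So the congruent reply is (2).

2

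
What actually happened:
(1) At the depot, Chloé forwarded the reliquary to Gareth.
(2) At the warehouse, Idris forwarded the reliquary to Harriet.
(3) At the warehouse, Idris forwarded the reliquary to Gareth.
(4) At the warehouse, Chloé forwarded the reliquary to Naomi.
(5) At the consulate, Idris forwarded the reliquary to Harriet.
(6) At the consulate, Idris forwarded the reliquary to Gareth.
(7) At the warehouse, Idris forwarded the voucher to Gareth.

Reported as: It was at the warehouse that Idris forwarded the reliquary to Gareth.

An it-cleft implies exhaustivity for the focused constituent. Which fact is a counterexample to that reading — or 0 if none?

6

Focus of the cleft: "at the warehouse" (the setting). Presupposed background: agent = Idris, thing = the reliquary, recipient = Gareth.
The exhaustive reading says no other setting fits that background.
But fact (6) also has agent = Idris, thing = the reliquary, recipient = Gareth, with setting = at the consulate — so the exhaustive reading fails.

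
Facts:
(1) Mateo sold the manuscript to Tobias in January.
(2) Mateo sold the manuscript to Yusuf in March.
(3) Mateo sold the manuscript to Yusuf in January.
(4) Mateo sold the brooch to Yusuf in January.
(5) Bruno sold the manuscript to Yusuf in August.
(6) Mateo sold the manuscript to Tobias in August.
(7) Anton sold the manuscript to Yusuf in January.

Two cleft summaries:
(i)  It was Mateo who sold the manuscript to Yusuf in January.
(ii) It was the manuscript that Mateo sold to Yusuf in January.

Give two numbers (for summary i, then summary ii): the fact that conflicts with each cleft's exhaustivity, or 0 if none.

7, 4

Summary (i) focuses "Mateo" (the agent); background the manuscript as thing and Yusuf as recipient and in January as setting. Fact (7) matches that background with agent = Anton — refutes (i).
Summary (ii) focuses "the manuscript" (the thing); background Mateo as agent and Yusuf as recipient and in January as setting. Fact (4) matches that background with thing = the brooch — refutes (ii).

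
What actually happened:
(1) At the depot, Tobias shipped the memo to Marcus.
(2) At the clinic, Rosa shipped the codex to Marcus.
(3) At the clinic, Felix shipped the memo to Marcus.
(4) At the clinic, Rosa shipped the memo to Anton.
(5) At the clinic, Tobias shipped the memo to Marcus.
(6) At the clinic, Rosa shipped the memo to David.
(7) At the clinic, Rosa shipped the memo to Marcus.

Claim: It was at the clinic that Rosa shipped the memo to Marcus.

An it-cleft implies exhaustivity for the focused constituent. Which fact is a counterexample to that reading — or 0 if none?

Focus of the cleft: "at the clinic" (the setting). Presupposed background: Rosa as agent and the memo as thing and Marcus as recipient.
The exhaustive reading says no other setting fits that background.
Every other fact differs from the presupposition on some backgrounded slot, so none challenges the exhaustivity.

0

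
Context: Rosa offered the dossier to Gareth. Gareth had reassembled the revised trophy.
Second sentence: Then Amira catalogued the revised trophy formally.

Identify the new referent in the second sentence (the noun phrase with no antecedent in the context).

"the revised trophy" in the second sentence is given — already mentioned in the context.
"Amira" has no antecedent in the context; it is discourse-new.

Amira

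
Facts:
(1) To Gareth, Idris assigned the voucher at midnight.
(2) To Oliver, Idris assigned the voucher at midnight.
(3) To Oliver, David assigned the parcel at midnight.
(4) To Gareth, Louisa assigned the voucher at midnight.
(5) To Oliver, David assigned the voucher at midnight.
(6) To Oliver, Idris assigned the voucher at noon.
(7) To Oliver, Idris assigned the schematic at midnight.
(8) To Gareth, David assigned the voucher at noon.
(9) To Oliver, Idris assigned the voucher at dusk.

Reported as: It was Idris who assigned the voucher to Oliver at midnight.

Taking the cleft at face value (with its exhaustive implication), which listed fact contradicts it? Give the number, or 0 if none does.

5

Focus of the cleft: "Idris" (the agent). Presupposed background: thing = the voucher, recipient = Oliver, setting = at midnight.
The exhaustive reading says no other agent fits that background.
Fact (5) shares the background but with agent = David; exhaustivity is violated.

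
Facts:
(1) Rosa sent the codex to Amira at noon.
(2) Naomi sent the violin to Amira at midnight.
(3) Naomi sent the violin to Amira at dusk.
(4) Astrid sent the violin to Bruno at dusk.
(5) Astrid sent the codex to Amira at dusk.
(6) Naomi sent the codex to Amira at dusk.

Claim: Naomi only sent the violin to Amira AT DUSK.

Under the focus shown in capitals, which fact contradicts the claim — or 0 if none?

The capitals mark "at dusk" as focus. So "only" rules out other settings, with the rest (Naomi as agent and the violin as thing and Amira as recipient) as background.
Fact (2) matches on Naomi as agent and the violin as thing and Amira as recipient, but has setting = at midnight instead. That refutes the claim.

2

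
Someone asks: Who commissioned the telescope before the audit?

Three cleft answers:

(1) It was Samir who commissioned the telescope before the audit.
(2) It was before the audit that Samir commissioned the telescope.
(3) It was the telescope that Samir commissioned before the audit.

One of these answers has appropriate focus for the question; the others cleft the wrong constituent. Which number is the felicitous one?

1

The question word "who" targets the subject (agent).
Option (1) clefts "Samir" — that matches what the question asks about.
Option (2) clefts "before the audit" — the time, not what was asked.
Option (3) clefts "the telescope" — the direct object, not what was asked.
So the congruent reply is (1).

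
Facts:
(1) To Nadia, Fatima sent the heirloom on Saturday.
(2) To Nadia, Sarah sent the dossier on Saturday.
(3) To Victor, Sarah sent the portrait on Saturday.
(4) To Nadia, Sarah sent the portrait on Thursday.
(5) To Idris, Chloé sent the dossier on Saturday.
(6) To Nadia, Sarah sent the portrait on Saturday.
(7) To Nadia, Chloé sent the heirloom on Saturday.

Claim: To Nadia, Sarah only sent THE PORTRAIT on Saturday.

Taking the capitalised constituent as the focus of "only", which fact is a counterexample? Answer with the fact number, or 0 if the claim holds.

2

Focus (in capitals) is "the portrait" — the thing. "Only" excludes alternative things while holding fixed agent = Sarah, recipient = Nadia, setting = on Saturday.
Fact (2) shares the background but differs in thing (the dossier) — a counterexample.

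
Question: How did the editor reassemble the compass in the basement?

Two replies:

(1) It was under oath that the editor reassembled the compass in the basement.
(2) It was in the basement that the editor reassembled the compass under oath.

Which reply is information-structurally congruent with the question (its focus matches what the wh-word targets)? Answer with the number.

The question word "how" targets the manner.
Option (1) clefts "under oath" — that matches what the question asks about.
Option (2) clefts "in the basement" — the location, not what was asked.
So the congruent reply is (1).

1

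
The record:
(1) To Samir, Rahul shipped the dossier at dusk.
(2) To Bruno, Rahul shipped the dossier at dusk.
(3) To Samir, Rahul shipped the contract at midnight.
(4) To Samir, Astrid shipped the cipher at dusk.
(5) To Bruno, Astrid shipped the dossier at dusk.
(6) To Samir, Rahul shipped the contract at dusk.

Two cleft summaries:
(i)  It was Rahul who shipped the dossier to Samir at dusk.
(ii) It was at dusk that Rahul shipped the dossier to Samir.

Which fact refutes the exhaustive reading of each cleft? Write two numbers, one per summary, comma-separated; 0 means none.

0, 0

(i): focus "Rahul". No fact shares thing = the dossier, recipient = Samir, setting = at dusk with a different agent. 0.
(ii): focus "at dusk". No fact shares agent = Rahul, thing = the dossier, recipient = Samir with a different setting. 0.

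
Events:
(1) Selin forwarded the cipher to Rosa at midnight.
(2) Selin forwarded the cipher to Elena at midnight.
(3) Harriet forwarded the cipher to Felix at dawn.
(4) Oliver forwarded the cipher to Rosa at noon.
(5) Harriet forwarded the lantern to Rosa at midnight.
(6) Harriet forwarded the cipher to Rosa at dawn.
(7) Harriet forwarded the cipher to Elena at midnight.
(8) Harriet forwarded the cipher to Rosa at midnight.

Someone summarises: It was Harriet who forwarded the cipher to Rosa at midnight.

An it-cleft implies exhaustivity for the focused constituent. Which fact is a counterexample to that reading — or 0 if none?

Focus of the cleft: "Harriet" (the agent). Presupposed background: the cipher as thing and Rosa as recipient and at midnight as setting.
The exhaustive reading says no other agent fits that background.
Fact (1) shares the background but with agent = Selin; exhaustivity is violated.

1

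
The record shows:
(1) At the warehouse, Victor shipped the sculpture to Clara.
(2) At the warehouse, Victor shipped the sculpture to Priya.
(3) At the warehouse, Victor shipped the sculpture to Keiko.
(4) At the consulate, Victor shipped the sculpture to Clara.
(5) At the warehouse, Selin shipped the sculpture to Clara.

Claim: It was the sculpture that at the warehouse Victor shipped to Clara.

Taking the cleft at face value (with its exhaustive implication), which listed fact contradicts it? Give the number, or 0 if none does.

The cleft puts "the sculpture" in focus and presupposes the open proposition with Victor as agent and Clara as recipient and at the warehouse as setting.
The exhaustive reading says no other thing fits that background.
No listed fact matches the background with a different thing. Exhaustivity holds.

0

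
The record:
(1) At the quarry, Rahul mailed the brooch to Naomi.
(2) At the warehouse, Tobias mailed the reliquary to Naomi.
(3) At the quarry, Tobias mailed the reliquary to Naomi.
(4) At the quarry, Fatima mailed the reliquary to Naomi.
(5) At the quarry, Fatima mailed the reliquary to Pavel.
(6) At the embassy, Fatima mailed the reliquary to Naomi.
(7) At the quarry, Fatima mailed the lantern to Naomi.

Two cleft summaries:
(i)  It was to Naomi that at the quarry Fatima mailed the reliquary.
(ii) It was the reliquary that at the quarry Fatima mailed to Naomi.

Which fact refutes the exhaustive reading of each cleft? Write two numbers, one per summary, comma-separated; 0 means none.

5, 7

(i): focus "Naomi". Looking for Fatima as agent and the reliquary as thing and at the quarry as setting with some other recipient — fact (5) has Pavel there. Refuted.
(ii): focus "the reliquary". Looking for Fatima as agent and Naomi as recipient and at the quarry as setting with some other thing — fact (7) has the lantern there. Refuted.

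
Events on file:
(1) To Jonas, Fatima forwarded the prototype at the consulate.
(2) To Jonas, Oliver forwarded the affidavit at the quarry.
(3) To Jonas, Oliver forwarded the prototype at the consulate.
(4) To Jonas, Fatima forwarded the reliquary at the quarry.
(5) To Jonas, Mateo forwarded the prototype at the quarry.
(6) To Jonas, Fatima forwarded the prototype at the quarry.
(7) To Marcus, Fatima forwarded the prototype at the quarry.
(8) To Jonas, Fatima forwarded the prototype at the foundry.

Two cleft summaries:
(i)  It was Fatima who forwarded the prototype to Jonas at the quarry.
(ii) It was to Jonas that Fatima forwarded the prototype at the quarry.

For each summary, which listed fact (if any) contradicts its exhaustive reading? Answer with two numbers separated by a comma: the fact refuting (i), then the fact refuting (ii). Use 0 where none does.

Summary (i) focuses "Fatima" (the agent); background the prototype as thing and Jonas as recipient and at the quarry as setting. Fact (5) matches that background with agent = Mateo — refutes (i).
Summary (ii) focuses "Jonas" (the recipient); background Fatima as agent and the prototype as thing and at the quarry as setting. Fact (7) matches that background with recipient = Marcus — refutes (ii).

5, 7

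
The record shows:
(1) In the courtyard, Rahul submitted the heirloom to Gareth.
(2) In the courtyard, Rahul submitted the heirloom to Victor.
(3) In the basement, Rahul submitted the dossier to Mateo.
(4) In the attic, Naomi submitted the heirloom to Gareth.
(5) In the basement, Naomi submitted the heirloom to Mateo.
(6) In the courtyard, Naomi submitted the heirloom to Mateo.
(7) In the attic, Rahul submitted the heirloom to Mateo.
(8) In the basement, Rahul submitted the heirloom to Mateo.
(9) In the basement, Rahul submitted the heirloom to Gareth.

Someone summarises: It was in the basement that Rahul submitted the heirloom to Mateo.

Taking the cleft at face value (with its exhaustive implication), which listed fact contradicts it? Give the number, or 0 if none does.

7

Focus of the cleft: "in the basement" (the setting). Presupposed background: agent = Rahul, thing = the heirloom, recipient = Mateo.
The exhaustive reading says no other setting fits that background.
But fact (7) also has agent = Rahul, thing = the heirloom, recipient = Mateo, with setting = in the attic — so the exhaustive reading fails.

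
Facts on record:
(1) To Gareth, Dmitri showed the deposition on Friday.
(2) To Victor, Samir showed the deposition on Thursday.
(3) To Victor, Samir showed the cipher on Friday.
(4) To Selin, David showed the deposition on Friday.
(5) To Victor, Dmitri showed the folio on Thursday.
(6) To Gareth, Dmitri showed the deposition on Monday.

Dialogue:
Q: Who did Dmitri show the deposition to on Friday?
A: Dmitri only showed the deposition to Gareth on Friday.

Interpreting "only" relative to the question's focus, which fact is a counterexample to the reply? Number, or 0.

The question "Who did ... to ...?" targets the recipient, so in the reply the focus falls on "Gareth".
So "only" ranges over recipients; the rest (Dmitri as agent and the deposition as thing and on Friday as setting) is presupposed.
No listed fact shares that background with another recipient. Nothing contradicts the reply.
(Fact (6) would refute a reading with focus on the setting — but that is not what the question asks.)

0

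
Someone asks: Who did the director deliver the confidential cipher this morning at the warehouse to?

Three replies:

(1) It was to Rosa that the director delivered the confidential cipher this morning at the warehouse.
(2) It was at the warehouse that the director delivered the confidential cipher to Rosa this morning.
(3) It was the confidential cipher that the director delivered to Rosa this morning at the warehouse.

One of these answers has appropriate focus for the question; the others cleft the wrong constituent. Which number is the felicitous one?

The question word "who" targets the recipient.
Option (1) clefts "to Rosa" — that matches what the question asks about.
Option (2) clefts "at the warehouse" — the location, not what was asked.
Option (3) clefts "the confidential cipher" — the direct object, not what was asked.
So the congruent reply is (1).

1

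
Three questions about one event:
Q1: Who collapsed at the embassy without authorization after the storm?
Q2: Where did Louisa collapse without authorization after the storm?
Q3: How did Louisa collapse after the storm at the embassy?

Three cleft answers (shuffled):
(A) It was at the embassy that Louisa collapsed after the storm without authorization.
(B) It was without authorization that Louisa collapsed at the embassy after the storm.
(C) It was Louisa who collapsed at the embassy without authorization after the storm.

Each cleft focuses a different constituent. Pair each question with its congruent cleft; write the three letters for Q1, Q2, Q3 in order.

Q1 asks about the subject (agent); cleft (C) focuses "Louisa", which is the subject (agent) — so Q1 → C.
Q2 asks about the location; cleft (A) focuses "at the embassy", which is the location — so Q2 → A.
Q3 asks about the manner; cleft (B) focuses "without authorization", which is the manner — so Q3 → B.
Mapping: Q1→C, Q2→A, Q3→B.

CAB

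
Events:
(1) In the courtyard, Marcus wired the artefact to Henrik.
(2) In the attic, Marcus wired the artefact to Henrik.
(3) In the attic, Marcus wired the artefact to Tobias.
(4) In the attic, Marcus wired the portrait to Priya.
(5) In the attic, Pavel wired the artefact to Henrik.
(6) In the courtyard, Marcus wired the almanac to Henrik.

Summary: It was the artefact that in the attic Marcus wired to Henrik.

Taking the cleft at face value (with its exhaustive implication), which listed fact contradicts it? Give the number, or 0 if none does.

Focus of the cleft: "the artefact" (the thing). Presupposed background: Marcus as agent and Henrik as recipient and in the attic as setting.
The exhaustive reading says no other thing fits that background.
No listed fact matches the background with a different thing. Exhaustivity holds.

0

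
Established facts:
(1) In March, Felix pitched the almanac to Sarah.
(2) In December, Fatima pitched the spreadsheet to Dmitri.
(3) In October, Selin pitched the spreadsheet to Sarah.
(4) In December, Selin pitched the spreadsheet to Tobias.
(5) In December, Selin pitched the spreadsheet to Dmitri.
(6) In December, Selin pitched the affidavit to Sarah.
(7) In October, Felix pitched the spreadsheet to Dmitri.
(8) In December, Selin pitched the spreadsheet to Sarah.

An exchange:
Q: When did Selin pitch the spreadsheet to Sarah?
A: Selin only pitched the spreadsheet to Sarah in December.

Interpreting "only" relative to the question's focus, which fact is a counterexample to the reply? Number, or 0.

The question "When did ...?" targets the setting, so in the reply the focus falls on "in December".
"Only" then excludes alternative settings while the background — same agent, thing, recipient (Selin / the spreadsheet / Sarah) — is held fixed.
Fact (3) keeps same agent, thing, recipient (Selin / the spreadsheet / Sarah) but has setting = in October; that refutes the reply.
(Fact (4) would refute a reading with focus on the recipient — but that is not what the question asks.)

3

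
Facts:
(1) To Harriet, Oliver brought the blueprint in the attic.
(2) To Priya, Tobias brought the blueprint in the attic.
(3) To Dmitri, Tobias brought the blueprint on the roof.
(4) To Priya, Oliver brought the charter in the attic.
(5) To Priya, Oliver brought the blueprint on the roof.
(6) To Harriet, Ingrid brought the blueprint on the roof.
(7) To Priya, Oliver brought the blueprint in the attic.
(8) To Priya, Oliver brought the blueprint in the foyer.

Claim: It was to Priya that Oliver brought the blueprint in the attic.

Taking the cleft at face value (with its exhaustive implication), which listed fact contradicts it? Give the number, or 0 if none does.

The cleft puts "Priya" in focus and presupposes the open proposition with same agent, thing, setting (Oliver / the blueprint / in the attic).
The exhaustive reading says no other recipient fits that background.
Fact (1) shares the background but with recipient = Harriet; exhaustivity is violated.

1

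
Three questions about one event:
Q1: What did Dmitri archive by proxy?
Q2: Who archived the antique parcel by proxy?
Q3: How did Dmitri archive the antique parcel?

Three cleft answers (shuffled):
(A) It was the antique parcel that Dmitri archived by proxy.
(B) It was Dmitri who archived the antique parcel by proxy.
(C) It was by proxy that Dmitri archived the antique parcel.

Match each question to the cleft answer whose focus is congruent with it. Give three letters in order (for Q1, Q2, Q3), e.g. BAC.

ABC

Q1 asks about the direct object; cleft (A) focuses "the antique parcel", which is the direct object — so Q1 → A.
Q2 asks about the subject (agent); cleft (B) focuses "Dmitri", which is the subject (agent) — so Q2 → B.
Q3 asks about the manner; cleft (C) focuses "by proxy", which is the manner — so Q3 → C.
Mapping: Q1→A, Q2→B, Q3→C.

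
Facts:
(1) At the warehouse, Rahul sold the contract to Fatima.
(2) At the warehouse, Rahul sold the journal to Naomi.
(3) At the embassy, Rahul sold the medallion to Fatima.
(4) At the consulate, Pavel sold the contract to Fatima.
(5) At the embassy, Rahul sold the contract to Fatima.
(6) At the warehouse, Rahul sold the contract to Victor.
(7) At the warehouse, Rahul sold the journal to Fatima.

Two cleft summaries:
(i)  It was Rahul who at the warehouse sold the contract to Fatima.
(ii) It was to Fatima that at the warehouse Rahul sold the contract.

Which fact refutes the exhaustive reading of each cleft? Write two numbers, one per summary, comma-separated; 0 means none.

(i): focus "Rahul". No fact shares the contract as thing and Fatima as recipient and at the warehouse as setting with a different agent. 0.
(ii): focus "Fatima". Looking for Rahul as agent and the contract as thing and at the warehouse as setting with some other recipient — fact (6) has Victor there. Refuted.

0, 6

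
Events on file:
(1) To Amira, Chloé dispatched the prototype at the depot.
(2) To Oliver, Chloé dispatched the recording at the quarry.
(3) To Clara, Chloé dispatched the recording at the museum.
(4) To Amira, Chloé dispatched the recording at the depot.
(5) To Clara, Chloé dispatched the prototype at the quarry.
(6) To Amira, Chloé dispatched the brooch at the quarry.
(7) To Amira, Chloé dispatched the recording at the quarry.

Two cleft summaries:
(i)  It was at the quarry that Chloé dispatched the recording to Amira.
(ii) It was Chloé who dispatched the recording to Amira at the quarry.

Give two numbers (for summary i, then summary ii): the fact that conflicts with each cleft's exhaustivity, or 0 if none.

(i): focus "at the quarry". Looking for Chloé as agent and the recording as thing and Amira as recipient with some other setting — fact (4) has at the depot there. Refuted.
(ii): focus "Chloé". No fact shares the recording as thing and Amira as recipient and at the quarry as setting with a different agent. 0.

4, 0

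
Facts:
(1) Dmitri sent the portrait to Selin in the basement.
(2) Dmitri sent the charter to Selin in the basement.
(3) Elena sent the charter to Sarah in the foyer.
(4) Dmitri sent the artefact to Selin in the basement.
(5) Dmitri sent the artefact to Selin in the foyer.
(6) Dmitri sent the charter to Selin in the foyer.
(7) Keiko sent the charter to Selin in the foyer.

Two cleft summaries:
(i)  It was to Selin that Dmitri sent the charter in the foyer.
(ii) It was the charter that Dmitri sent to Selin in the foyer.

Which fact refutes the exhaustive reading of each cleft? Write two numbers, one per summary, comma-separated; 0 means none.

0, 5

(i): focus "Selin". No fact shares agent = Dmitri, thing = the charter, setting = in the foyer with a different recipient. 0.
(ii): focus "the charter". Looking for agent = Dmitri, recipient = Selin, setting = in the foyer with some other thing — fact (5) has the artefact there. Refuted.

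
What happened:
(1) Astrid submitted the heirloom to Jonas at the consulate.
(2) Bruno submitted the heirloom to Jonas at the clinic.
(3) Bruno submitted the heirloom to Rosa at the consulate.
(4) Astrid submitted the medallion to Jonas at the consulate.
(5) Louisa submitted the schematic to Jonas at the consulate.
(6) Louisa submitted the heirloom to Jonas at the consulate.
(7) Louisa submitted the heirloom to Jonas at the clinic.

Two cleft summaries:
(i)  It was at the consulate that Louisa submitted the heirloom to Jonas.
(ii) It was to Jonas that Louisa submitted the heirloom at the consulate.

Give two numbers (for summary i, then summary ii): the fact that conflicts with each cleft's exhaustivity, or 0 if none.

7, 0

Summary (i) focuses "at the consulate" (the setting); background agent = Louisa, thing = the heirloom, recipient = Jonas. Fact (7) matches that background with setting = at the clinic — refutes (i).
Summary (ii) focuses "Jonas" (the recipient); background agent = Louisa, thing = the heirloom, setting = at the consulate. No fact matches that background with a different recipient, so 0.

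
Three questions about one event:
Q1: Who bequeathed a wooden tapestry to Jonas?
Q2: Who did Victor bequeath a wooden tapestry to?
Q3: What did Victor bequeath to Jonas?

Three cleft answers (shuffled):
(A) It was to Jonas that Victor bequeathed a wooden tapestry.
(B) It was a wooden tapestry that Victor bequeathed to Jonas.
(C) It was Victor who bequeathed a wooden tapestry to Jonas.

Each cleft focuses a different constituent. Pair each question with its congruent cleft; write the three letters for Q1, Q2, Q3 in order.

Q1 asks about the subject (agent); cleft (C) focuses "Victor", which is the subject (agent) — so Q1 → C.
Q2 asks about the recipient; cleft (A) focuses "to Jonas", which is the recipient — so Q2 → A.
Q3 asks about the direct object; cleft (B) focuses "a wooden tapestry", which is the direct object — so Q3 → B.
Mapping: Q1→C, Q2→A, Q3→B.

CAB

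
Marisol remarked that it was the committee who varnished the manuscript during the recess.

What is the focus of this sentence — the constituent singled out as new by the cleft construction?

the committee

In an it-cleft "It was X that/who ...", the clefted constituent X is the focus; the that/who-clause expresses the presupposed open proposition.
Here the focus is "the committee". The backgrounded (presupposed) material includes "the manuscript" and "during the recess".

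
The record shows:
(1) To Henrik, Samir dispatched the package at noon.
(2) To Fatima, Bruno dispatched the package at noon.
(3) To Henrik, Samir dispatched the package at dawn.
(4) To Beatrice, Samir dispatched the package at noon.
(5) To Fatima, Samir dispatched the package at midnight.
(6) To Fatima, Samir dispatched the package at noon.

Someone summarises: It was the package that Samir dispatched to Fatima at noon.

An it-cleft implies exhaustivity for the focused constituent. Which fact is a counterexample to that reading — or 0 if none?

The cleft puts "the package" in focus and presupposes the open proposition with agent = Samir, recipient = Fatima, setting = at noon.
The exhaustive reading says no other thing fits that background.
No listed fact matches the background with a different thing. Exhaustivity holds.

0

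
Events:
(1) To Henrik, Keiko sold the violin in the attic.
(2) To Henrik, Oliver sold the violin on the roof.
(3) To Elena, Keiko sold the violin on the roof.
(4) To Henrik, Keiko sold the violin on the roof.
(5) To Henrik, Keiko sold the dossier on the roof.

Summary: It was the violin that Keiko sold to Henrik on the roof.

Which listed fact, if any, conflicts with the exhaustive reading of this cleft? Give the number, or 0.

Focus of the cleft: "the violin" (the thing). Presupposed background: Keiko as agent and Henrik as recipient and on the roof as setting.
The exhaustive reading says no other thing fits that background.
But fact (5) also has Keiko as agent and Henrik as recipient and on the roof as setting, with thing = the dossier — so the exhaustive reading fails.

5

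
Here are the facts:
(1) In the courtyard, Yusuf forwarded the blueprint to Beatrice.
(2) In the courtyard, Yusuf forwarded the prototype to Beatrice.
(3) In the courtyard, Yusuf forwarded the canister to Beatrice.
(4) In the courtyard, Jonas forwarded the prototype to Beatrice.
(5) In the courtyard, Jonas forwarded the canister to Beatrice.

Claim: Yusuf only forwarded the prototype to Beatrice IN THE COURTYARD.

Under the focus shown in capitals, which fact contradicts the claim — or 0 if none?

Focus (in capitals) is "in the courtyard" — the setting. "Only" excludes alternative settings while holding fixed Yusuf as agent and the prototype as thing and Beatrice as recipient.
Every other fact changes something in the background, not just the setting. Nothing refutes the claim.

0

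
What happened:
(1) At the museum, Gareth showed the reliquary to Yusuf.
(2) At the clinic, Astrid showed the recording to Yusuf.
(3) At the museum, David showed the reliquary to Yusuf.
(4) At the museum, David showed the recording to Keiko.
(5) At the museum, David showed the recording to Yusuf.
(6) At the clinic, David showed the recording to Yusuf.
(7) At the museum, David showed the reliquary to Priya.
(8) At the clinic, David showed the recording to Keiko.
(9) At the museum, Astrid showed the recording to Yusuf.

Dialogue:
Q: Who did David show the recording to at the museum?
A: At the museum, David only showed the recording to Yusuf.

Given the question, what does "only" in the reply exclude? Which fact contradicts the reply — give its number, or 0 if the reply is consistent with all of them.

4

The question "Who did ... to ...?" targets the recipient, so in the reply the focus falls on "Yusuf".
So "only" ranges over recipients; the rest (agent = David, thing = the recording, setting = at the museum) is presupposed.
Fact (4) shares the background with a different recipient (Keiko) — counterexample.
(Fact (6) would refute a reading with focus on the setting — but that is not what the question asks.)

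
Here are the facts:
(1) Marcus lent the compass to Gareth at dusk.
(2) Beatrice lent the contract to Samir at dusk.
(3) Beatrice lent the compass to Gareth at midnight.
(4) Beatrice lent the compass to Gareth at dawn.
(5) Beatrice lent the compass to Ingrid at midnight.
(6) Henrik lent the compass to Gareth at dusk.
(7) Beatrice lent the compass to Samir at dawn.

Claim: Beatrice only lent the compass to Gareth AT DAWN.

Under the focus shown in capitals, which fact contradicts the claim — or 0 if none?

Focus (in capitals) is "at dawn" — the setting. "Only" excludes alternative settings while holding fixed agent = Beatrice, thing = the compass, recipient = Gareth.
Fact (3) matches on agent = Beatrice, thing = the compass, recipient = Gareth, but has setting = at midnight instead. That refutes the claim.

3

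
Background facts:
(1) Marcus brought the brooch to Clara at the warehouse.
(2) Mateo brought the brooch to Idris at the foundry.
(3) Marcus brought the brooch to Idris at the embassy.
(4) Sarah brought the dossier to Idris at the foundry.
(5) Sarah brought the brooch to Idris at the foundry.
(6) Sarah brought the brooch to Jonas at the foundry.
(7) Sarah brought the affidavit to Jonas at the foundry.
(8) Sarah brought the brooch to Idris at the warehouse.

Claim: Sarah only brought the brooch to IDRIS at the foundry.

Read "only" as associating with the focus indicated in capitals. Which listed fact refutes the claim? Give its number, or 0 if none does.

6

The capitals mark "Idris" as focus. So "only" rules out other recipients, with the rest (agent = Sarah, thing = the brooch, setting = at the foundry) as background.
Fact (6) matches on agent = Sarah, thing = the brooch, setting = at the foundry, but has recipient = Jonas instead. That refutes the claim.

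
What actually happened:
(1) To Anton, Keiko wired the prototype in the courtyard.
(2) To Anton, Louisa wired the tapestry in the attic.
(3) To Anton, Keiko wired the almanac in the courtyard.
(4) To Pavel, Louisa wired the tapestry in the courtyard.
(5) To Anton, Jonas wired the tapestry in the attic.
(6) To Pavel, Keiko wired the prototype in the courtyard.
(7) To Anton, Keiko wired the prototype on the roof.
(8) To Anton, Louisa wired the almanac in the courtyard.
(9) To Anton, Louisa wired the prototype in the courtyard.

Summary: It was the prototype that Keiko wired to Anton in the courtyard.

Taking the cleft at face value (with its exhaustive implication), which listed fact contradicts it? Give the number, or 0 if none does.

3

Focus of the cleft: "the prototype" (the thing). Presupposed background: agent = Keiko, recipient = Anton, setting = in the courtyard.
The exhaustive reading says no other thing fits that background.
Fact (3) shares the background but with thing = the almanac; exhaustivity is violated.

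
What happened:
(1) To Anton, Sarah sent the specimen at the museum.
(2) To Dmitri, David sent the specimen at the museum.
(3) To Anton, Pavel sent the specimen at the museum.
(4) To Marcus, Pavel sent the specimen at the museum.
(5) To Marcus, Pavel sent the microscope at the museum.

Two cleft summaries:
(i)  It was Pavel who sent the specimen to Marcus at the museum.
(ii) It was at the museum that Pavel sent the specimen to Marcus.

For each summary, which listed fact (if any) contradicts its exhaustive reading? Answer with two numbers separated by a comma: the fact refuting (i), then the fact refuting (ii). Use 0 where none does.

(i): focus "Pavel". No fact shares the specimen as thing and Marcus as recipient and at the museum as setting with a different agent. 0.
(ii): focus "at the museum". No fact shares Pavel as agent and the specimen as thing and Marcus as recipient with a different setting. 0.

0, 0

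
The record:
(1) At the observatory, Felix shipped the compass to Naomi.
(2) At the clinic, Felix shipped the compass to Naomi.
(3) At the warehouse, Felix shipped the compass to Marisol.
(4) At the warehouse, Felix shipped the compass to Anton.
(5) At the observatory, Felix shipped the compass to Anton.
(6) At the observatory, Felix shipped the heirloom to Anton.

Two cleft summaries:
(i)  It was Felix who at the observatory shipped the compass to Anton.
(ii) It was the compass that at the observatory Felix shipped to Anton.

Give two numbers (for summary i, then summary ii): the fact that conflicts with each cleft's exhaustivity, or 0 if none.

0, 6

(i): focus "Felix". No fact shares same thing, recipient, setting (the compass / Anton / at the observatory) with a different agent. 0.
(ii): focus "the compass". Looking for same agent, recipient, setting (Felix / Anton / at the observatory) with some other thing — fact (6) has the heirloom there. Refuted.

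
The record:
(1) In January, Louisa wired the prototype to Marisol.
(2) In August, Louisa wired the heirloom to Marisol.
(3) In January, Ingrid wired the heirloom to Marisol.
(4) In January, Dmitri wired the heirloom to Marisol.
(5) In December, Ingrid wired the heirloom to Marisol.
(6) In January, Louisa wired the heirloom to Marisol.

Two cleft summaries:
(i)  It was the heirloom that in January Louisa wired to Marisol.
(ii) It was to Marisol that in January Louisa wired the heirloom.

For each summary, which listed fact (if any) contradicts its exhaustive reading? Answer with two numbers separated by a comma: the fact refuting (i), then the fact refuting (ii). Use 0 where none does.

Summary (i) focuses "the heirloom" (the thing); background Louisa as agent and Marisol as recipient and in January as setting. Fact (1) matches that background with thing = the prototype — refutes (i).
Summary (ii) focuses "Marisol" (the recipient); background Louisa as agent and the heirloom as thing and in January as setting. No fact matches that background with a different recipient, so 0.

1, 0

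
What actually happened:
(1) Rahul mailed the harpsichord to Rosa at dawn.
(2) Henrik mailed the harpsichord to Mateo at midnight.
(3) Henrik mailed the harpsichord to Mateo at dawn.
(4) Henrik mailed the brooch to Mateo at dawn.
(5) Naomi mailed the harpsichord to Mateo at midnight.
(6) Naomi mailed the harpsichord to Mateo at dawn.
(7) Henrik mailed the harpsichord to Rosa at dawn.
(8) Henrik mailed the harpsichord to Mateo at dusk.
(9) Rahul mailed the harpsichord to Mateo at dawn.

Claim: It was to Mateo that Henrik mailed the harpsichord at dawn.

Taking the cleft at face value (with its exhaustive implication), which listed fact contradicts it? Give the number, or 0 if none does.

The cleft puts "Mateo" in focus and presupposes the open proposition with Henrik as agent and the harpsichord as thing and at dawn as setting.
Exhaustivity: Mateo is the only recipient satisfying that background.
But fact (7) also has Henrik as agent and the harpsichord as thing and at dawn as setting, with recipient = Rosa — so the exhaustive reading fails.

7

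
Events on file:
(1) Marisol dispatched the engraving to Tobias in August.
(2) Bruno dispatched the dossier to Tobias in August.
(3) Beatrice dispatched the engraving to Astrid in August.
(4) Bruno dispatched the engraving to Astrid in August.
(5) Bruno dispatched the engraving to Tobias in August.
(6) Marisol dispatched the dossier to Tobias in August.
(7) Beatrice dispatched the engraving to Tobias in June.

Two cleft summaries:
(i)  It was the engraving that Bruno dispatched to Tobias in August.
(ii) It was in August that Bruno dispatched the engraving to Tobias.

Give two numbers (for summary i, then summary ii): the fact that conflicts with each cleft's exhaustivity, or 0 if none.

2, 0

(i): focus "the engraving". Looking for agent = Bruno, recipient = Tobias, setting = in August with some other thing — fact (2) has the dossier there. Refuted.
(ii): focus "in August". No fact shares agent = Bruno, thing = the engraving, recipient = Tobias with a different setting. 0.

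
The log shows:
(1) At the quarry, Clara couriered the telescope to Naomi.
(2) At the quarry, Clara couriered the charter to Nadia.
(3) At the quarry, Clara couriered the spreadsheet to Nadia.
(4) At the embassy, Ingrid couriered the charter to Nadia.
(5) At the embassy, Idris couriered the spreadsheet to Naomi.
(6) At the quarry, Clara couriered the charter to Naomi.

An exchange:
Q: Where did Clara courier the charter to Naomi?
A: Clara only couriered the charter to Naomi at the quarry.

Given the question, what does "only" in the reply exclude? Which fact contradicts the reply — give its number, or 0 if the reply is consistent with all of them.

0

Answering "Where did ...?" puts focus on the setting — here, "at the quarry".
So "only" ranges over settings; the rest (Clara as agent and the charter as thing and Naomi as recipient) is presupposed.
No listed fact shares that background with another setting. Nothing contradicts the reply.
(Fact (2) would refute a reading with focus on the recipient — but that is not what the question asks.)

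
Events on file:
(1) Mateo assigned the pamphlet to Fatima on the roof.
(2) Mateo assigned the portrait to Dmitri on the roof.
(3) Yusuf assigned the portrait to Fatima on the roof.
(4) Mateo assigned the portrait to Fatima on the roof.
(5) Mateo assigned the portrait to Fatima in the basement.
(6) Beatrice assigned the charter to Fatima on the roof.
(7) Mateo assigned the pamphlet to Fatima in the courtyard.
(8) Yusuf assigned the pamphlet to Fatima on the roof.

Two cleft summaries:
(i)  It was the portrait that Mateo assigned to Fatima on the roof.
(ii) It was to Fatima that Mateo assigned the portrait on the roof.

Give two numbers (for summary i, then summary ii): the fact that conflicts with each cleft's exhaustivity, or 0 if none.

1, 2

Summary (i) focuses "the portrait" (the thing); background same agent, recipient, setting (Mateo / Fatima / on the roof). Fact (1) matches that background with thing = the pamphlet — refutes (i).
Summary (ii) focuses "Fatima" (the recipient); background same agent, thing, setting (Mateo / the portrait / on the roof). Fact (2) matches that background with recipient = Dmitri — refutes (ii).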